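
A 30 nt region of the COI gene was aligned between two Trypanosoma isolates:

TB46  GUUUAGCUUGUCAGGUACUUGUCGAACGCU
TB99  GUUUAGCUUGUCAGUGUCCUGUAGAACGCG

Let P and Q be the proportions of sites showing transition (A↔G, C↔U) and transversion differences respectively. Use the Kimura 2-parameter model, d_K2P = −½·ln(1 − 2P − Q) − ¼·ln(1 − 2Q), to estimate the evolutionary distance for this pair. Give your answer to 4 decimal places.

0.2342

The sequences differ at positions 15 (G/U, transversion), 16 (U/G, transversion), 17 (A/U, transversion), 19 (U/C, transition), 23 (C/A, transversion), 30 (U/G, transversion).
Of the 6 differences, 1 transition and 5 transversions over 30 sites: P = 1/30 = 0.033333, Q = 5/30 = 0.166667.
d = −0.5·ln(0.766667) − 0.25·ln(0.666666) = −0.5·(-0.265703) − 0.25·(-0.405466) = 0.2342.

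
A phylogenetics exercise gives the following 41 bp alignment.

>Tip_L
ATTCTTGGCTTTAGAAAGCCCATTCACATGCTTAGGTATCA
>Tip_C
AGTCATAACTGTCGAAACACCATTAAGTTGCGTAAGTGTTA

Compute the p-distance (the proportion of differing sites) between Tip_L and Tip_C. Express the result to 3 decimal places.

The sequences differ at positions 2 (T/G), 5 (T/A), 7 (G/A), 8 (G/A), 11 (T/G), 13 (A/C), 18 (G/C), 19 (C/A), 25 (C/A), 27 (C/G), 28 (A/T), 32 (T/G), 35 (G/A), 38 (A/G), 40 (C/T).
There are 15 differences over 41 sites, so p = 15/41 = 0.366.

0.366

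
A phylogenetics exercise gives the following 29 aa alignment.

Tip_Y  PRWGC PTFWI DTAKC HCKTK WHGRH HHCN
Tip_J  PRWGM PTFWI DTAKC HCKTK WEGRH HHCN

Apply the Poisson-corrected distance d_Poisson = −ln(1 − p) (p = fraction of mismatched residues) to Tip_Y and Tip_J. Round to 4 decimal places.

0.0715

Mismatches occur at site 5 (C→M), site 22 (H→E).
p = 2/29 = 0.068966.
d = −ln(1 − 0.068966) = −ln(0.931034) = 0.0715.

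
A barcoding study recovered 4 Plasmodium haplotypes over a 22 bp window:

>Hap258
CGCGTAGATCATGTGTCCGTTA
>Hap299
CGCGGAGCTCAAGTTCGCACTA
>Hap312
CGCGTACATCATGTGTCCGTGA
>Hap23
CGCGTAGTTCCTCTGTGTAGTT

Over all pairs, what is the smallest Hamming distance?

Pairwise Hamming distances:
  Hap258 vs Hap299: 8
  Hap258 vs Hap312: 2
  Hap258 vs Hap23: 8
  Hap299 vs Hap312: 10
  Hap299 vs Hap23: 10
  Hap312 vs Hap23: 10
The smallest is 2, between Hap258 and Hap312.

2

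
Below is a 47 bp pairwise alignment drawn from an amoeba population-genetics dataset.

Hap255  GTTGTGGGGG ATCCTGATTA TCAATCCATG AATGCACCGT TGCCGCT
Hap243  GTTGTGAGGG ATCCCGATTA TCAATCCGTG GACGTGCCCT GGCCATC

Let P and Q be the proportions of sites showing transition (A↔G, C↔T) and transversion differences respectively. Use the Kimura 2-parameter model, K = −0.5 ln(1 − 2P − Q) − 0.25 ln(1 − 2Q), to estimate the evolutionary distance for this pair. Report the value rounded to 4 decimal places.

Differing sites — 7:G/A (Ti); 15:T/C (Ti); 28:A/G (Ti); 31:A/G (Ti); 33:T/C (Ti); 35:C/T (Ti); 36:A/G (Ti); 39:G/C (Tv); 41:T/G (Tv); 45:G/A (Ti); 46:C/T (Ti); 47:T/C (Ti).
Of the 12 differences, 10 transitions and 2 transversions over 47 sites: P = 10/47 = 0.212766, Q = 2/47 = 0.042553.
d = −0.5·ln(0.531915) − 0.25·ln(0.914894) = −0.5·(-0.631272) − 0.25·(-0.088947) = 0.3379.

0.3379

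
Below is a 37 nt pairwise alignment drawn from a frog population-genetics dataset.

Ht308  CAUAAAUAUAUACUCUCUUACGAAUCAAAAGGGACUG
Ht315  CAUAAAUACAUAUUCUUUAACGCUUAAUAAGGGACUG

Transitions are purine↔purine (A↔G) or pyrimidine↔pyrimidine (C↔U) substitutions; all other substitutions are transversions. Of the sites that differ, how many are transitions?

Mismatches occur at site 9 (U→C, transition), site 13 (C→U, transition), site 17 (C→U, transition), site 19 (U→A, transversion), site 23 (A→C, transversion), site 24 (A→U, transversion), site 26 (C→A, transversion), site 28 (A→U, transversion).
Of the 8 differences, 3 transitions and 5 transversions, so the answer is 3.

3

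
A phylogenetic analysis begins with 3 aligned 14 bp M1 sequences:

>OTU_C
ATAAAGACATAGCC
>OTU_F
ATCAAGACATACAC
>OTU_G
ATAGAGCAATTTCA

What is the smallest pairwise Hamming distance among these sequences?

3

Pairwise Hamming distances:
  OTU_C vs OTU_F: 3
  OTU_C vs OTU_G: 6
  OTU_F vs OTU_G: 8
The smallest is 3, between OTU_C and OTU_F.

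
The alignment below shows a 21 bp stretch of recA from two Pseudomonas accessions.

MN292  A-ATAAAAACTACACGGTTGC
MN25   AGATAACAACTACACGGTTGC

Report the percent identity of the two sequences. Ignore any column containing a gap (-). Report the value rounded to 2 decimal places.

95.00%

Excluding the 1 gap column leaves 20 comparable sites.
The sequences differ at position 7 (A/C).
19 of the 20 comparable sites match, so the percent identity is 19/20 × 100 = 95.00%.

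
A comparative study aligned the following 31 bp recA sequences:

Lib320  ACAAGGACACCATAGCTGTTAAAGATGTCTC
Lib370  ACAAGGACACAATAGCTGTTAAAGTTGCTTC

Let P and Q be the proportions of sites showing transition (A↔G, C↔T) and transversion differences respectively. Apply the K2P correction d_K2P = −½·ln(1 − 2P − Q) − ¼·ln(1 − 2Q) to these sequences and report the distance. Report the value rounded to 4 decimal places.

0.1421

Differing sites — 11:C/A (Tv); 25:A/T (Tv); 28:T/C (Ti); 29:C/T (Ti).
Of the 4 differences, 2 transitions and 2 transversions over 31 sites: P = 2/31 = 0.064516, Q = 2/31 = 0.064516.
d = −0.5·ln(0.806452) − 0.25·ln(0.870968) = −0.5·(-0.215111) − 0.25·(-0.138150) = 0.1421.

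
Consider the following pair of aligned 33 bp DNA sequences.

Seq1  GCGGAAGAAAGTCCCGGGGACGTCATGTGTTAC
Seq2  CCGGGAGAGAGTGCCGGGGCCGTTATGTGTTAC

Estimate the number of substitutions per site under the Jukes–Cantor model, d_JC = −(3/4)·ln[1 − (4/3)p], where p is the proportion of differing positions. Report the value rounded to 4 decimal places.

Mismatches occur at site 1 (G/C), site 5 (A/G), site 9 (A/G), site 13 (C/G), site 20 (A/C), site 24 (C/T).
p = 6/33 = 0.181818.
d = −0.75 · ln(1 − (4/3)·0.181818) = −0.75 · ln(0.757576) = −0.75 · (-0.277631) = 0.2082.

0.2082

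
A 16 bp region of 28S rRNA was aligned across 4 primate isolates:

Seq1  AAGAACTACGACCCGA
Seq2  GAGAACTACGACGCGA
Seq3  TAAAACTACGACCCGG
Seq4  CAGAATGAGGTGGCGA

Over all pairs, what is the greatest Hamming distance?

Pairwise Hamming distances:
  Seq1 vs Seq2: 2
  Seq1 vs Seq3: 3
  Seq1 vs Seq4: 7
  Seq2 vs Seq3: 4
  Seq2 vs Seq4: 6
  Seq3 vs Seq4: 9
The largest is 9, between Seq3 and Seq4.

9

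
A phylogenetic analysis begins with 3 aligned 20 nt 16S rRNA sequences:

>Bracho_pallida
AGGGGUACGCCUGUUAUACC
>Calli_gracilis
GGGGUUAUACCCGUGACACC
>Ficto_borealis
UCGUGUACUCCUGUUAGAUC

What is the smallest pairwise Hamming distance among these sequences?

Pairwise Hamming distances:
  Bracho_pallida vs Calli_gracilis: 7
  Bracho_pallida vs Ficto_borealis: 6
  Calli_gracilis vs Ficto_borealis: 10
The smallest is 6, between Bracho_pallida and Ficto_borealis.

6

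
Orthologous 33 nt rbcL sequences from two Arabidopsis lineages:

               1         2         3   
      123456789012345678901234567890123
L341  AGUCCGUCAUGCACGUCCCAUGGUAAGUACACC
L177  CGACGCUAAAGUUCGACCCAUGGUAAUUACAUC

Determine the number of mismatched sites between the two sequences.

Differing sites — 1:A/C; 3:U/A; 5:C/G; 6:G/C; 8:C/A; 10:U/A; 12:C/U; 13:A/U; 16:U/A; 27:G/U; 32:C/U.
That gives 11 mismatches out of 33 aligned sites, so the Hamming distance is 11.

11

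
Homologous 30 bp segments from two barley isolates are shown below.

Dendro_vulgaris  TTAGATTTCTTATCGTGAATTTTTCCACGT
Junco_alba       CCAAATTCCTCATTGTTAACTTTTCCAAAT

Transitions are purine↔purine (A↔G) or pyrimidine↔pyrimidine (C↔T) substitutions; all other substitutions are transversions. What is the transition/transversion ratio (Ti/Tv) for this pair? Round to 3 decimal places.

The sequences differ at positions 1 (T/C, transition), 2 (T/C, transition), 4 (G/A, transition), 8 (T/C, transition), 11 (T/C, transition), 14 (C/T, transition), 17 (G/T, transversion), 20 (T/C, transition), 28 (C/A, transversion), 29 (G/A, transition).
Of the 10 differences, 8 transitions and 2 transversions, so Ti/Tv = 8/2 = 4.000.

4.000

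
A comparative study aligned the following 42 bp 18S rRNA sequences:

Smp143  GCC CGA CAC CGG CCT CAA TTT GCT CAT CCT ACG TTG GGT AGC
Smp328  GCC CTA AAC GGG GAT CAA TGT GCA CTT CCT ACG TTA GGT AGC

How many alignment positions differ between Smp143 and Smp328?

9

Mismatches occur at site 5 (G↔T), site 7 (C↔A), site 10 (C↔G), site 13 (C↔G), site 14 (C↔A), site 20 (T↔G), site 24 (T↔A), site 26 (A↔T), site 36 (G↔A).
That gives 9 mismatches out of 42 aligned sites, so the Hamming distance is 9.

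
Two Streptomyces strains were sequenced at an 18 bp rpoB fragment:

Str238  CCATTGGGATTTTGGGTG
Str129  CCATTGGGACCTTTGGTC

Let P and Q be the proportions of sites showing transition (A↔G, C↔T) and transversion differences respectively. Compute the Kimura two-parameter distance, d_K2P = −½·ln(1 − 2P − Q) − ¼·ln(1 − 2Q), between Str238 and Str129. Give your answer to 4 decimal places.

The sequences differ at positions 10 (T/C, transition), 11 (T/C, transition), 14 (G/T, transversion), 18 (G/C, transversion).
Of the 4 differences, 2 transitions and 2 transversions over 18 sites: P = 2/18 = 0.111111, Q = 2/18 = 0.111111.
d = −0.5·ln(0.666667) − 0.25·ln(0.777778) = −0.5·(-0.405465) − 0.25·(-0.251314) = 0.2656.

0.2656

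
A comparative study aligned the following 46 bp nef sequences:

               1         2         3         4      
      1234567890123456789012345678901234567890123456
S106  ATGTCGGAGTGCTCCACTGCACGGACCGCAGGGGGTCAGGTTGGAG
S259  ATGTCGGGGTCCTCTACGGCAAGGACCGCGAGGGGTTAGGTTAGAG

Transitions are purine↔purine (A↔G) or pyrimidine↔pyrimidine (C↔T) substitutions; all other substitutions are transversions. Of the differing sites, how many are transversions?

3

Differing sites — 8:A/G (Ti); 11:G/C (Tv); 15:C/T (Ti); 18:T/G (Tv); 22:C/A (Tv); 30:A/G (Ti); 31:G/A (Ti); 37:C/T (Ti); 43:G/A (Ti).
Of the 9 differences, 6 transitions and 3 transversions, so the answer is 3.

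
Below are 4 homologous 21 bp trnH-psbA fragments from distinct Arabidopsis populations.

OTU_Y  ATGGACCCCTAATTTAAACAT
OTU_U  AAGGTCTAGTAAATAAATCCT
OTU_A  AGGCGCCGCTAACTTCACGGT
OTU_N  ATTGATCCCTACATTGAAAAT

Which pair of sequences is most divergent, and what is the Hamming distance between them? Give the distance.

Pairwise Hamming distances:
  OTU_Y vs OTU_U: 9
  OTU_Y vs OTU_A: 9
  OTU_Y vs OTU_N: 6
  OTU_U vs OTU_A: 12
  OTU_U vs OTU_N: 13
  OTU_A vs OTU_N: 12
The largest is 13, between OTU_U and OTU_N.

13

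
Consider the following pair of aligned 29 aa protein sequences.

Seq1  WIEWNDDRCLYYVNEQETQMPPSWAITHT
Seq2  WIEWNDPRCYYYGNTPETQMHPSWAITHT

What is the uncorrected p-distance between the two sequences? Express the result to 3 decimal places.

Differing sites — 7:D/P; 10:L/Y; 13:V/G; 15:E/T; 16:Q/P; 21:P/H.
There are 6 differences over 29 sites, so p = 6/29 = 0.207.

0.207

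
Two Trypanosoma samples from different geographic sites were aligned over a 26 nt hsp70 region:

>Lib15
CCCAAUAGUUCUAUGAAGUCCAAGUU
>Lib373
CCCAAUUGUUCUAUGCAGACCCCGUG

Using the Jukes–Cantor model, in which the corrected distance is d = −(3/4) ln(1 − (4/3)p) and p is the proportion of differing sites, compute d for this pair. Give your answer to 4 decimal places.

0.2758

Differing sites — 7:A/U; 16:A/C; 19:U/A; 22:A/C; 23:A/C; 26:U/G.
p = 6/26 = 0.230769.
d = −0.75 · ln(1 − (4/3)·0.230769) = −0.75 · ln(0.692308) = −0.75 · (-0.367724) = 0.2758.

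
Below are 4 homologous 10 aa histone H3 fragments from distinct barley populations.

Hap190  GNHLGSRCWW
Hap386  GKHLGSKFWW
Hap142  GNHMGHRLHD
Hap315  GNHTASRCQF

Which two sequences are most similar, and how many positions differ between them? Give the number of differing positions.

Pairwise Hamming distances:
  Hap190 vs Hap386: 3
  Hap190 vs Hap142: 5
  Hap190 vs Hap315: 4
  Hap386 vs Hap142: 7
  Hap386 vs Hap315: 7
  Hap142 vs Hap315: 6
The smallest is 3, between Hap190 and Hap386.

3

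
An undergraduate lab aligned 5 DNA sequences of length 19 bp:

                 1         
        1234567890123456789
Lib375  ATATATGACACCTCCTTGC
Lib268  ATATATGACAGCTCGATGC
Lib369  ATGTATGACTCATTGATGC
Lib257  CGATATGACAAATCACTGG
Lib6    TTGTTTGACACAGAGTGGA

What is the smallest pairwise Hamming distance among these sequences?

3

Pairwise Hamming distances:
  Lib375 vs Lib268: 3
  Lib375 vs Lib369: 6
  Lib375 vs Lib257: 7
  Lib375 vs Lib6: 9
  Lib268 vs Lib369: 5
  Lib268 vs Lib257: 7
  Lib268 vs Lib6: 10
  Lib369 vs Lib257: 9
  Lib369 vs Lib6: 8
  Lib257 vs Lib6: 11
The smallest is 3, between Lib375 and Lib268.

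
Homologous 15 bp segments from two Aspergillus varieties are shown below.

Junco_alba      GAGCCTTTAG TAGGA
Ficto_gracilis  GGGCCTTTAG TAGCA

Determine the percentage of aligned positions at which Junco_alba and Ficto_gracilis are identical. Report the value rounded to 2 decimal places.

86.67%

The sequences differ at positions 2 (A/G), 14 (G/C).
13 of the 15 sites match, so the percent identity is 13/15 × 100 = 86.67%.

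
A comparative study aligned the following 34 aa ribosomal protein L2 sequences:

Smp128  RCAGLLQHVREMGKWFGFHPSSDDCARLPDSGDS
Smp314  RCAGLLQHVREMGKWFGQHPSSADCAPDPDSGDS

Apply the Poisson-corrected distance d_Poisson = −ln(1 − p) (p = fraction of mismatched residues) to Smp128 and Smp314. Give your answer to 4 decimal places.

0.1252

Mismatches occur at site 18 (F/Q), site 23 (D/A), site 27 (R/P), site 28 (L/D).
p = 4/34 = 0.117647.
d = −ln(1 − 0.117647) = −ln(0.882353) = 0.1252.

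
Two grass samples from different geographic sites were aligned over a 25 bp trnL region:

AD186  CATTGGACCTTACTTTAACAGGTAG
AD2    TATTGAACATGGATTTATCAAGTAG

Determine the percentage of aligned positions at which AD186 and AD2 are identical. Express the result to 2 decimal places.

The sequences differ at positions 1 (C/T), 6 (G/A), 9 (C/A), 11 (T/G), 12 (A/G), 13 (C/A), 18 (A/T), 21 (G/A).
17 of the 25 sites match, so the percent identity is 17/25 × 100 = 68.00%.

68.00%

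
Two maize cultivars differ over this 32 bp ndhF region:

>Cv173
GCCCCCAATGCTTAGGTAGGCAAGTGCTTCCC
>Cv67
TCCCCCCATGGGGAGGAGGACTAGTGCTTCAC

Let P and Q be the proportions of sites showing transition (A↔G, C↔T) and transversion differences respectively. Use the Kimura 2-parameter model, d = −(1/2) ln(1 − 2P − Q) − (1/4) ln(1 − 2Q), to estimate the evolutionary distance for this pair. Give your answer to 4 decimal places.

The sequences differ at positions 1 (G/T, transversion), 7 (A/C, transversion), 11 (C/G, transversion), 12 (T/G, transversion), 13 (T/G, transversion), 17 (T/A, transversion), 18 (A/G, transition), 20 (G/A, transition), 22 (A/T, transversion), 31 (C/A, transversion).
Of the 10 differences, 2 transitions and 8 transversions over 32 sites: P = 2/32 = 0.062500, Q = 8/32 = 0.250000.
d = −0.5·ln(0.625000) − 0.25·ln(0.500000) = −0.5·(-0.470004) − 0.25·(-0.693147) = 0.4083.

0.4083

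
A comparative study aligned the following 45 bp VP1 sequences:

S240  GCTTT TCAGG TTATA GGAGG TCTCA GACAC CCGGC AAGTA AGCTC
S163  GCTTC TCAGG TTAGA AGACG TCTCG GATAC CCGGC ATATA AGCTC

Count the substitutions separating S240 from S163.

8

Differing sites — 5:T/C; 14:T/G; 16:G/A; 19:G/C; 25:A/G; 28:C/T; 37:A/T; 38:G/A.
That gives 8 mismatches out of 45 aligned sites, so the Hamming distance is 8.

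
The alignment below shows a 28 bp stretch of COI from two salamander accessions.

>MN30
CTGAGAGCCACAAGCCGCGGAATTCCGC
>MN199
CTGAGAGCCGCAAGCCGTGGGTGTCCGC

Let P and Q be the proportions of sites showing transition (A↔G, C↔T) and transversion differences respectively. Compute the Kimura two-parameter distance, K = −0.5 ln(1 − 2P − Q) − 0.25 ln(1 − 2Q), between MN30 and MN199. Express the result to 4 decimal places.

0.2068

Mismatches occur at site 10 (A↔G, transition), site 18 (C↔T, transition), site 21 (A↔G, transition), site 22 (A↔T, transversion), site 23 (T↔G, transversion).
Of the 5 differences, 3 transitions and 2 transversions over 28 sites: P = 3/28 = 0.107143, Q = 2/28 = 0.071429.
d = −0.5·ln(0.714285) − 0.25·ln(0.857142) = −0.5·(-0.336473) − 0.25·(-0.154152) = 0.2068.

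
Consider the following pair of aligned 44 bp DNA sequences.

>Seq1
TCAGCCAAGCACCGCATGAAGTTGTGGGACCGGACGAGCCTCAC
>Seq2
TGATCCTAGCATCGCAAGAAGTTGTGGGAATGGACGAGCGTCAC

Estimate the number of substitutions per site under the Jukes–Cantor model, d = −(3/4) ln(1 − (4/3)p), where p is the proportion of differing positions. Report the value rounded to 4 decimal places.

The sequences differ at positions 2 (C/G), 4 (G/T), 7 (A/T), 12 (C/T), 17 (T/A), 30 (C/A), 31 (C/T), 40 (C/G).
p = 8/44 = 0.181818.
d = −0.75 · ln(1 − (4/3)·0.181818) = −0.75 · ln(0.757576) = −0.75 · (-0.277631) = 0.2082.

0.2082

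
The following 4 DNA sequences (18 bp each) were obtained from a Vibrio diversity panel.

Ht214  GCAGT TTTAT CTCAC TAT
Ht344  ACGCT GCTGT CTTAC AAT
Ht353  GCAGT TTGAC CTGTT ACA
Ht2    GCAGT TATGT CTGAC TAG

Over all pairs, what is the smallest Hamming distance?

4

Pairwise Hamming distances:
  Ht214 vs Ht344: 8
  Ht214 vs Ht353: 8
  Ht214 vs Ht2: 4
  Ht344 vs Ht353: 13
  Ht344 vs Ht2: 8
  Ht353 vs Ht2: 9
The smallest is 4, between Ht214 and Ht2.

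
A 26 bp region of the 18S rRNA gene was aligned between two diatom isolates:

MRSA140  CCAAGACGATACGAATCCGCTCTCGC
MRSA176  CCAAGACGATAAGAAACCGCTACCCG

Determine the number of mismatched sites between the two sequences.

The sequences differ at positions 12 (C/A), 16 (T/A), 22 (C/A), 23 (T/C), 25 (G/C), 26 (C/G).
That gives 6 mismatches out of 26 aligned sites, so the Hamming distance is 6.

6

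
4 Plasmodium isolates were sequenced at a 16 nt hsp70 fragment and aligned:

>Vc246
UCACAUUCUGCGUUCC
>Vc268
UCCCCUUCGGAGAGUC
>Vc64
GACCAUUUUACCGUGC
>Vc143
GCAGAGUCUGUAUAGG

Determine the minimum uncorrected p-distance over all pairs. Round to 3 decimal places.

Pairwise Hamming distances:
  Vc246 vs Vc268: 7
  Vc246 vs Vc64: 8
  Vc246 vs Vc143: 8
  Vc268 vs Vc64: 11
  Vc268 vs Vc143: 12
  Vc64 vs Vc143: 11
The smallest is 7 mismatches, between Vc246 and Vc268; p = 7/16 = 0.438.

0.438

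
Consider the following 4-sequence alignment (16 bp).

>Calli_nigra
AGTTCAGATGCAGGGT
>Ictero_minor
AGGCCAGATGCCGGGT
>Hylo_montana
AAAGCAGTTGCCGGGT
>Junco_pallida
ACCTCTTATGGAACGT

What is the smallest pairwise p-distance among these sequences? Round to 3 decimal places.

Pairwise Hamming distances:
  Calli_nigra vs Ictero_minor: 3
  Calli_nigra vs Hylo_montana: 5
  Calli_nigra vs Junco_pallida: 7
  Ictero_minor vs Hylo_montana: 4
  Ictero_minor vs Junco_pallida: 9
  Hylo_montana vs Junco_pallida: 10
The smallest is 3 mismatches, between Calli_nigra and Ictero_minor; p = 3/16 = 0.188.

0.188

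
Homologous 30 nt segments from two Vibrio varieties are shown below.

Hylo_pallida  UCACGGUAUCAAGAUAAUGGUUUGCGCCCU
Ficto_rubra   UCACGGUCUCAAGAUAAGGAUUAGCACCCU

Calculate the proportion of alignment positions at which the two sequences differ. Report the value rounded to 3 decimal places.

Differing sites — 8:A/C; 18:U/G; 20:G/A; 23:U/A; 26:G/A.
There are 5 differences over 30 sites, so p = 5/30 = 0.167.

0.167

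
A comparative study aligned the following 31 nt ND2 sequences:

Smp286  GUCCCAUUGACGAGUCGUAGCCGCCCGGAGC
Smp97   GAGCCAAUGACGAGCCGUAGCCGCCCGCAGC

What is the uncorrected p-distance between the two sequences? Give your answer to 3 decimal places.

The sequences differ at positions 2 (U/A), 3 (C/G), 7 (U/A), 15 (U/C), 28 (G/C).
There are 5 differences over 31 sites, so p = 5/31 = 0.161.

0.161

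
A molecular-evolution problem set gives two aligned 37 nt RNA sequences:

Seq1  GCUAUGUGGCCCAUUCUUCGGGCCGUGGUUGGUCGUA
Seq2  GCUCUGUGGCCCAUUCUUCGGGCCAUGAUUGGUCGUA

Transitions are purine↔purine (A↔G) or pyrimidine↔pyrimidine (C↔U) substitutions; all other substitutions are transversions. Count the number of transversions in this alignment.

Differing sites — 4:A/C (Tv); 25:G/A (Ti); 28:G/A (Ti).
Of the 3 differences, 2 transitions and 1 transversion, so the answer is 1.

1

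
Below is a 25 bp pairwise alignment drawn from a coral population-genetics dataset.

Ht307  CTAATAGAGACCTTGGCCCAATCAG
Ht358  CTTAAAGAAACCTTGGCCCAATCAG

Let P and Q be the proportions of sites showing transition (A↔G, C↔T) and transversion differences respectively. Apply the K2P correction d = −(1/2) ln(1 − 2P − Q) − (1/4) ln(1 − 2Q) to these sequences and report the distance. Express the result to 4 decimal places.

Differing sites — 3:A/T (Tv); 5:T/A (Tv); 9:G/A (Ti).
Of the 3 differences, 1 transition and 2 transversions over 25 sites: P = 1/25 = 0.040000, Q = 2/25 = 0.080000.
d = −0.5·ln(0.840000) − 0.25·ln(0.840000) = −0.5·(-0.174353) − 0.25·(-0.174353) = 0.1308.

0.1308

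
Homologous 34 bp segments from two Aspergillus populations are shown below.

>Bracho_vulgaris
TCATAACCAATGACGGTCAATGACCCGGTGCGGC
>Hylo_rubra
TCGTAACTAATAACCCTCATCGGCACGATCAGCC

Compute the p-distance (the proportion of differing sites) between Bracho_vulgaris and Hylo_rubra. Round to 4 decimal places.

0.3824

Mismatches occur at site 3 (A/G), site 8 (C/T), site 12 (G/A), site 15 (G/C), site 16 (G/C), site 20 (A/T), site 21 (T/C), site 23 (A/G), site 25 (C/A), site 28 (G/A), site 30 (G/C), site 31 (C/A), site 33 (G/C).
There are 13 differences over 34 sites, so p = 13/34 = 0.3824.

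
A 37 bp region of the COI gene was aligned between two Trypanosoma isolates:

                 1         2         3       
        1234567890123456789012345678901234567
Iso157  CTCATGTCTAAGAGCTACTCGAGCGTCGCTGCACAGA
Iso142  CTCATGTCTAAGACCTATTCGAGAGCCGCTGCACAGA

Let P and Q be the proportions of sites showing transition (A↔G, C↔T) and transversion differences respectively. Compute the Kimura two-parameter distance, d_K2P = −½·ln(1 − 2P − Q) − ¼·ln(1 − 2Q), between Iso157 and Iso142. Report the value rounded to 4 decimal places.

0.1171

The sequences differ at positions 14 (G/C, transversion), 18 (C/T, transition), 24 (C/A, transversion), 26 (T/C, transition).
Of the 4 differences, 2 transitions and 2 transversions over 37 sites: P = 2/37 = 0.054054, Q = 2/37 = 0.054054.
d = −0.5·ln(0.837838) − 0.25·ln(0.891892) = −0.5·(-0.176931) − 0.25·(-0.114410) = 0.1171.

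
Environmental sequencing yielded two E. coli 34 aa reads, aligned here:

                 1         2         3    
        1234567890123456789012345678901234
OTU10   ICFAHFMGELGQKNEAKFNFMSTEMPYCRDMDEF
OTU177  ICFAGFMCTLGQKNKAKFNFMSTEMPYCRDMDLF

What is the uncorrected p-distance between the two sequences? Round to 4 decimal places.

Differing sites — 5:H/G; 8:G/C; 9:E/T; 15:E/K; 33:E/L.
There are 5 differences over 34 sites, so p = 5/34 = 0.1471.

0.1471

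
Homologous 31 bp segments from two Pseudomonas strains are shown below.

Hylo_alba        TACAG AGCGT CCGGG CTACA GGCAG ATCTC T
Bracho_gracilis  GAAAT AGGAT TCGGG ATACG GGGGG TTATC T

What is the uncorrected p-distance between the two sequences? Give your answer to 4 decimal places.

0.3871

Differing sites — 1:T/G; 3:C/A; 5:G/T; 8:C/G; 9:G/A; 11:C/T; 16:C/A; 20:A/G; 23:C/G; 24:A/G; 26:A/T; 28:C/A.
There are 12 differences over 31 sites, so p = 12/31 = 0.3871.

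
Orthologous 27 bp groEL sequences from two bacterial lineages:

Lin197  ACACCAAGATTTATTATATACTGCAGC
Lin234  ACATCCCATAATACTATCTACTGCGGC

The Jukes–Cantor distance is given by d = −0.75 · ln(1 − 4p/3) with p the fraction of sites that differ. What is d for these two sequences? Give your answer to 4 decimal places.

0.5107

Mismatches occur at site 4 (C→T), site 6 (A→C), site 7 (A→C), site 8 (G→A), site 9 (A→T), site 10 (T→A), site 11 (T→A), site 14 (T→C), site 18 (A→C), site 25 (A→G).
p = 10/27 = 0.370370.
d = −0.75 · ln(1 − (4/3)·0.370370) = −0.75 · ln(0.506173) = −0.75 · (-0.680877) = 0.5107.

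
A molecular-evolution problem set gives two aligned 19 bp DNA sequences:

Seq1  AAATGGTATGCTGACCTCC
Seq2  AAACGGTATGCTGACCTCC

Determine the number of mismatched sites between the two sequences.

1

Differing sites — 4:T/C.
That gives 1 mismatch out of 19 aligned sites, so the Hamming distance is 1.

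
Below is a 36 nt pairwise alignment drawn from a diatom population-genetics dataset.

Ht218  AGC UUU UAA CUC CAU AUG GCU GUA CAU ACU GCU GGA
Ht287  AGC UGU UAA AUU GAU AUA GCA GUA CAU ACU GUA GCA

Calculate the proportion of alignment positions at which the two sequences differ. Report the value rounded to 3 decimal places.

0.250

Mismatches occur at site 5 (U→G), site 10 (C→A), site 12 (C→U), site 13 (C→G), site 18 (G→A), site 21 (U→A), site 32 (C→U), site 33 (U→A), site 35 (G→C).
There are 9 differences over 36 sites, so p = 9/36 = 0.250.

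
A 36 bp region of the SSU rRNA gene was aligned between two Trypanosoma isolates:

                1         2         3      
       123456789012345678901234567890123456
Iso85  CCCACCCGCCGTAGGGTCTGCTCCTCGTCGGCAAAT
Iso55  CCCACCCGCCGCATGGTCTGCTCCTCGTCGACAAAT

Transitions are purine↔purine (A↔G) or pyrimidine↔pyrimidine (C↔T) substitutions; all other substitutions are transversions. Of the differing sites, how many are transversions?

1

The sequences differ at positions 12 (T/C, transition), 14 (G/T, transversion), 31 (G/A, transition).
Of the 3 differences, 2 transitions and 1 transversion, so the answer is 1.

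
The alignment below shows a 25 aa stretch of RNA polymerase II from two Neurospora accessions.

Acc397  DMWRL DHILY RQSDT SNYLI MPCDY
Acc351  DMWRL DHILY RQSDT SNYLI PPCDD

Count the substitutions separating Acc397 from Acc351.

2

Mismatches occur at site 21 (M/P), site 25 (Y/D).
That gives 2 mismatches out of 25 aligned sites, so the Hamming distance is 2.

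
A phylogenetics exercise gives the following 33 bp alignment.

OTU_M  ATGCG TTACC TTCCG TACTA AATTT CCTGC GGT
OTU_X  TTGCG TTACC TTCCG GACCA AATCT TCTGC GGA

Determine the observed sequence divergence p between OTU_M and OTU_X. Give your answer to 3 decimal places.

Mismatches occur at site 1 (A→T), site 16 (T→G), site 19 (T→C), site 24 (T→C), site 26 (C→T), site 33 (T→A).
There are 6 differences over 33 sites, so p = 6/33 = 0.182.

0.182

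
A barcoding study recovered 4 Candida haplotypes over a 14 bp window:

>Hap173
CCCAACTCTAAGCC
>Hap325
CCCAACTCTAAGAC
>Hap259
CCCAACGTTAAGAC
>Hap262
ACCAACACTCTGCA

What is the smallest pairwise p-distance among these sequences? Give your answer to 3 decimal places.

0.071

Pairwise Hamming distances:
  Hap173 vs Hap325: 1
  Hap173 vs Hap259: 3
  Hap173 vs Hap262: 5
  Hap325 vs Hap259: 2
  Hap325 vs Hap262: 6
  Hap259 vs Hap262: 7
The smallest is 1 mismatch, between Hap173 and Hap325; p = 1/14 = 0.071.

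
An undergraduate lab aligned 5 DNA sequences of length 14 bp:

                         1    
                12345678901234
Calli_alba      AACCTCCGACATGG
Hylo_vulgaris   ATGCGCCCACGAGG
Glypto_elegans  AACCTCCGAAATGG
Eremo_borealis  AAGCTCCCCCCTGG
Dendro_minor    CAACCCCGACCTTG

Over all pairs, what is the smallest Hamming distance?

Pairwise Hamming distances:
  Calli_alba vs Hylo_vulgaris: 6
  Calli_alba vs Glypto_elegans: 1
  Calli_alba vs Eremo_borealis: 4
  Calli_alba vs Dendro_minor: 5
  Hylo_vulgaris vs Glypto_elegans: 7
  Hylo_vulgaris vs Eremo_borealis: 5
  Hylo_vulgaris vs Dendro_minor: 8
  Glypto_elegans vs Eremo_borealis: 5
  Glypto_elegans vs Dendro_minor: 6
  Eremo_borealis vs Dendro_minor: 6
The smallest is 1, between Calli_alba and Glypto_elegans.

1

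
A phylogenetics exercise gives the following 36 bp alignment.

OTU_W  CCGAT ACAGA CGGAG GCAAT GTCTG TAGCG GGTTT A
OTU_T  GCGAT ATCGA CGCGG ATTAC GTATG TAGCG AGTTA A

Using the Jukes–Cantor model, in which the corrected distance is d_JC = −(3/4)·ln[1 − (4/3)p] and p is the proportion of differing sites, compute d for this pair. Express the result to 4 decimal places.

0.4408

The sequences differ at positions 1 (C/G), 7 (C/T), 8 (A/C), 13 (G/C), 14 (A/G), 16 (G/A), 17 (C/T), 18 (A/T), 20 (T/C), 23 (C/A), 31 (G/A), 35 (T/A).
p = 12/36 = 0.333333.
d = −0.75 · ln(1 − (4/3)·0.333333) = −0.75 · ln(0.555556) = −0.75 · (-0.587786) = 0.4408.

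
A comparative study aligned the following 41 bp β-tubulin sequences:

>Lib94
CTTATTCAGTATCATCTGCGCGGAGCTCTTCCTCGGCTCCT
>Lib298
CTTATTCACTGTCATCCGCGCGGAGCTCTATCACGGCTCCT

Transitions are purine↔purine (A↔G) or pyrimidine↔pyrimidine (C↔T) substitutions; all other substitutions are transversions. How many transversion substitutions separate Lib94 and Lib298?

3

The sequences differ at positions 9 (G/C, transversion), 11 (A/G, transition), 17 (T/C, transition), 30 (T/A, transversion), 31 (C/T, transition), 33 (T/A, transversion).
Of the 6 differences, 3 transitions and 3 transversions, so the answer is 3.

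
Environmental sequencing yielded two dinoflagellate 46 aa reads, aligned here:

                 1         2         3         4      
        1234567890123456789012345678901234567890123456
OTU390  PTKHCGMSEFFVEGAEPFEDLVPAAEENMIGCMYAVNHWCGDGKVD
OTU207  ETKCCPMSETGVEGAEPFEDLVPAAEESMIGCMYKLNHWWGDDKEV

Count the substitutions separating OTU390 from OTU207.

12

Differing sites — 1:P/E; 4:H/C; 6:G/P; 10:F/T; 11:F/G; 28:N/S; 35:A/K; 36:V/L; 40:C/W; 43:G/D; 45:V/E; 46:D/V.
That gives 12 mismatches out of 46 aligned sites, so the Hamming distance is 12.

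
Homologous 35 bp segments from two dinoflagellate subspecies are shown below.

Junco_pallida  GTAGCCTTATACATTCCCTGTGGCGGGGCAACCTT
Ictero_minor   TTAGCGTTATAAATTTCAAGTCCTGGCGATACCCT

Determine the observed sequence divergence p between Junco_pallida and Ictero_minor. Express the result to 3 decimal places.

Differing sites — 1:G/T; 6:C/G; 12:C/A; 16:C/T; 18:C/A; 19:T/A; 22:G/C; 23:G/C; 24:C/T; 27:G/C; 29:C/A; 30:A/T; 34:T/C.
There are 13 differences over 35 sites, so p = 13/35 = 0.371.

0.371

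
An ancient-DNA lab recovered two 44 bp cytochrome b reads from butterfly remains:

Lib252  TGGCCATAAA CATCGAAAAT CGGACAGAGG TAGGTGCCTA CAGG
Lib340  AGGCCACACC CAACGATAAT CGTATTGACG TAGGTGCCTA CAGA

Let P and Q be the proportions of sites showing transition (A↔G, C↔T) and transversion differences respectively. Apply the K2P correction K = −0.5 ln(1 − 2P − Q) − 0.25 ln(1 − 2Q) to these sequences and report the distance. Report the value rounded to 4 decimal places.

0.3045

Differing sites — 1:T/A (Tv); 7:T/C (Ti); 9:A/C (Tv); 10:A/C (Tv); 13:T/A (Tv); 17:A/T (Tv); 23:G/T (Tv); 25:C/T (Ti); 26:A/T (Tv); 29:G/C (Tv); 44:G/A (Ti).
Of the 11 differences, 3 transitions and 8 transversions over 44 sites: P = 3/44 = 0.068182, Q = 8/44 = 0.181818.
d = −0.5·ln(0.681818) − 0.25·ln(0.636364) = −0.5·(-0.382993) − 0.25·(-0.451985) = 0.3045.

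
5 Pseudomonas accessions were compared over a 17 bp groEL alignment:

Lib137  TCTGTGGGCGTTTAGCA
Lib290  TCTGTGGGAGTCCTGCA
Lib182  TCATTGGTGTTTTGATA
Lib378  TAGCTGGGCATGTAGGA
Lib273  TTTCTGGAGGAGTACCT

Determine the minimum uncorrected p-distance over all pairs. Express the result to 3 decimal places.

Pairwise Hamming distances:
  Lib137 vs Lib290: 4
  Lib137 vs Lib182: 8
  Lib137 vs Lib378: 6
  Lib137 vs Lib273: 8
  Lib290 vs Lib182: 10
  Lib290 vs Lib378: 9
  Lib290 vs Lib273: 10
  Lib182 vs Lib378: 10
  Lib182 vs Lib273: 11
  Lib378 vs Lib273: 9
The smallest is 4 mismatches, between Lib137 and Lib290; p = 4/17 = 0.235.

0.235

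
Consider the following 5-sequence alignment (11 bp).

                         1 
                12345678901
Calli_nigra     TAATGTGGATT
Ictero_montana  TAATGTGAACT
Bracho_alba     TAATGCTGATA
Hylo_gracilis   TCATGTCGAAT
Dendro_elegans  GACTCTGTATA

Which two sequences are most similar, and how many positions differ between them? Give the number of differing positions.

Pairwise Hamming distances:
  Calli_nigra vs Ictero_montana: 2
  Calli_nigra vs Bracho_alba: 3
  Calli_nigra vs Hylo_gracilis: 3
  Calli_nigra vs Dendro_elegans: 5
  Ictero_montana vs Bracho_alba: 5
  Ictero_montana vs Hylo_gracilis: 4
  Ictero_montana vs Dendro_elegans: 6
  Bracho_alba vs Hylo_gracilis: 5
  Bracho_alba vs Dendro_elegans: 6
  Hylo_gracilis vs Dendro_elegans: 8
The smallest is 2, between Calli_nigra and Ictero_montana.

2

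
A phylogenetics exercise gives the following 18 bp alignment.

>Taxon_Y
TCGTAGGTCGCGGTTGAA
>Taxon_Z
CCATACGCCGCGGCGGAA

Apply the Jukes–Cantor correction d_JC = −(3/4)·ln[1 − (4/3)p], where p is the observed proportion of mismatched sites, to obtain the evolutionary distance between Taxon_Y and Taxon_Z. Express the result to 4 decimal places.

Differing sites — 1:T/C; 3:G/A; 6:G/C; 8:T/C; 14:T/C; 15:T/G.
p = 6/18 = 0.333333.
d = −0.75 · ln(1 − (4/3)·0.333333) = −0.75 · ln(0.555556) = −0.75 · (-0.587786) = 0.4408.

0.4408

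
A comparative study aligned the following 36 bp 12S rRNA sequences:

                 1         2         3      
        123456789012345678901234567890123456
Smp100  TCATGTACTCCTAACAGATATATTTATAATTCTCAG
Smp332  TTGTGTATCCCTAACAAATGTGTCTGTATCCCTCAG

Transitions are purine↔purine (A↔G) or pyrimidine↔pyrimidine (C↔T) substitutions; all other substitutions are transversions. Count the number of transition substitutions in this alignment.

The sequences differ at positions 2 (C/T, transition), 3 (A/G, transition), 8 (C/T, transition), 9 (T/C, transition), 17 (G/A, transition), 20 (A/G, transition), 22 (A/G, transition), 24 (T/C, transition), 26 (A/G, transition), 29 (A/T, transversion), 30 (T/C, transition), 31 (T/C, transition).
Of the 12 differences, 11 transitions and 1 transversion, so the answer is 11.

11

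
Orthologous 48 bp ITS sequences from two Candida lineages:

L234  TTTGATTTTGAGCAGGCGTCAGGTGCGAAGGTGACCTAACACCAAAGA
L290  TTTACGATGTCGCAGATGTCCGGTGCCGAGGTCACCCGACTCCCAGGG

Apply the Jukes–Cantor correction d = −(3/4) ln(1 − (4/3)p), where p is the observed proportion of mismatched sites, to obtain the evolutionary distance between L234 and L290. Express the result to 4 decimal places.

0.5627

Mismatches occur at site 4 (G/A), site 5 (A/C), site 6 (T/G), site 7 (T/A), site 9 (T/G), site 10 (G/T), site 11 (A/C), site 16 (G/A), site 17 (C/T), site 21 (A/C), site 27 (G/C), site 28 (A/G), site 33 (G/C), site 37 (T/C), site 38 (A/G), site 41 (A/T), site 44 (A/C), site 46 (A/G), site 48 (A/G).
p = 19/48 = 0.395833.
d = −0.75 · ln(1 − (4/3)·0.395833) = −0.75 · ln(0.472223) = −0.75 · (-0.750304) = 0.5627.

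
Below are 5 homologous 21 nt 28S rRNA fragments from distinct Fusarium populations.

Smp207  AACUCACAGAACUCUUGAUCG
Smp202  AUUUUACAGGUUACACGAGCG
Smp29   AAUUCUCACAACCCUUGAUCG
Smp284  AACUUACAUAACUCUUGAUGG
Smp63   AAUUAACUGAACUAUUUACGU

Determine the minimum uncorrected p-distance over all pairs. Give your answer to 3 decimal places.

Pairwise Hamming distances:
  Smp207 vs Smp202: 10
  Smp207 vs Smp29: 4
  Smp207 vs Smp284: 3
  Smp207 vs Smp63: 8
  Smp202 vs Smp29: 11
  Smp202 vs Smp284: 11
  Smp202 vs Smp63: 14
  Smp29 vs Smp284: 6
  Smp29 vs Smp63: 10
  Smp284 vs Smp63: 8
The smallest is 3 mismatches, between Smp207 and Smp284; p = 3/21 = 0.143.

0.143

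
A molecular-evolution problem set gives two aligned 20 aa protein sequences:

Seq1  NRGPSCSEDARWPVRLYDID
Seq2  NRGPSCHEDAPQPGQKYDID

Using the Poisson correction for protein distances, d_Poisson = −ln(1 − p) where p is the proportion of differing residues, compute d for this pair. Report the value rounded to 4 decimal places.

0.3567

Mismatches occur at site 7 (S→H), site 11 (R→P), site 12 (W→Q), site 14 (V→G), site 15 (R→Q), site 16 (L→K).
p = 6/20 = 0.300000.
d = −ln(1 − 0.300000) = −ln(0.700000) = 0.3567.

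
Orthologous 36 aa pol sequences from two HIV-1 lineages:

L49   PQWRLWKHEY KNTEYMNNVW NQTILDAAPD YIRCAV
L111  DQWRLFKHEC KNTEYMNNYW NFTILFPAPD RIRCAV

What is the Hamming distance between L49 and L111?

8

Mismatches occur at site 1 (P→D), site 6 (W→F), site 10 (Y→C), site 19 (V→Y), site 22 (Q→F), site 26 (D→F), site 27 (A→P), site 31 (Y→R).
That gives 8 mismatches out of 36 aligned sites, so the Hamming distance is 8.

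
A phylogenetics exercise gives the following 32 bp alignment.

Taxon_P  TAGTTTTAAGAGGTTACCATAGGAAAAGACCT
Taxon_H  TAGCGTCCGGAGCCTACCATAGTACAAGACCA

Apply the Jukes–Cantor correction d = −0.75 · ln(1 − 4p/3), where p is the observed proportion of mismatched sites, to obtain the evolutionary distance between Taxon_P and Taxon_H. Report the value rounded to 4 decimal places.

0.4042

Mismatches occur at site 4 (T→C), site 5 (T→G), site 7 (T→C), site 8 (A→C), site 9 (A→G), site 13 (G→C), site 14 (T→C), site 23 (G→T), site 25 (A→C), site 32 (T→A).
p = 10/32 = 0.312500.
d = −0.75 · ln(1 − (4/3)·0.312500) = −0.75 · ln(0.583333) = −0.75 · (-0.538997) = 0.4042.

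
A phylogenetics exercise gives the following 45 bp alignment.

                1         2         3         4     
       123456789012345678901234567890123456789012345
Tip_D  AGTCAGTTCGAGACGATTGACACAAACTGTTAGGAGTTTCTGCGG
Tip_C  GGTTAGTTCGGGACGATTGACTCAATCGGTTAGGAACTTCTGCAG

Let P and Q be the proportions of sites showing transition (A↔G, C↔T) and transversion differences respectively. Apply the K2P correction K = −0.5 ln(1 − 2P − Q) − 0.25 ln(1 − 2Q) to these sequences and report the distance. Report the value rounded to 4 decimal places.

0.2385

Differing sites — 1:A/G (Ti); 4:C/T (Ti); 11:A/G (Ti); 22:A/T (Tv); 26:A/T (Tv); 28:T/G (Tv); 36:G/A (Ti); 37:T/C (Ti); 44:G/A (Ti).
Of the 9 differences, 6 transitions and 3 transversions over 45 sites: P = 6/45 = 0.133333, Q = 3/45 = 0.066667.
d = −0.5·ln(0.666667) − 0.25·ln(0.866666) = −0.5·(-0.405465) − 0.25·(-0.143102) = 0.2385.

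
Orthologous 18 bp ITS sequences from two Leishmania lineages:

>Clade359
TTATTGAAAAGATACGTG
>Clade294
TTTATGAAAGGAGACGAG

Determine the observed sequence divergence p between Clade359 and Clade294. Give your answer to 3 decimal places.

0.278

The sequences differ at positions 3 (A/T), 4 (T/A), 10 (A/G), 13 (T/G), 17 (T/A).
There are 5 differences over 18 sites, so p = 5/18 = 0.278.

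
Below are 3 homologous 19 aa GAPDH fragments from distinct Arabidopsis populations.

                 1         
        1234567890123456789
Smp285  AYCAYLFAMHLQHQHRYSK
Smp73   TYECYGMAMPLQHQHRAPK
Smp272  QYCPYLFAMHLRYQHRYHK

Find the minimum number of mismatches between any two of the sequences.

5

Pairwise Hamming distances:
  Smp285 vs Smp73: 8
  Smp285 vs Smp272: 5
  Smp73 vs Smp272: 10
The smallest is 5, between Smp285 and Smp272.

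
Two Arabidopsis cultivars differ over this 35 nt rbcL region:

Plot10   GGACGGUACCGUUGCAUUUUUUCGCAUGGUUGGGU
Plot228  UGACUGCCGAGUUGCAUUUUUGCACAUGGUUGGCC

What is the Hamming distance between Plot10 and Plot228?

Differing sites — 1:G/U; 5:G/U; 7:U/C; 8:A/C; 9:C/G; 10:C/A; 22:U/G; 24:G/A; 34:G/C; 35:U/C.
That gives 10 mismatches out of 35 aligned sites, so the Hamming distance is 10.

10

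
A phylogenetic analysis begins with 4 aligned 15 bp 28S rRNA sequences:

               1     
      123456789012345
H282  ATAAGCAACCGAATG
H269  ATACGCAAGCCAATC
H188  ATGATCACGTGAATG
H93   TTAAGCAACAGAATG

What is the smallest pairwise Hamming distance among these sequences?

Pairwise Hamming distances:
  H282 vs H269: 4
  H282 vs H188: 5
  H282 vs H93: 2
  H269 vs H188: 7
  H269 vs H93: 6
  H188 vs H93: 6
The smallest is 2, between H282 and H93.

2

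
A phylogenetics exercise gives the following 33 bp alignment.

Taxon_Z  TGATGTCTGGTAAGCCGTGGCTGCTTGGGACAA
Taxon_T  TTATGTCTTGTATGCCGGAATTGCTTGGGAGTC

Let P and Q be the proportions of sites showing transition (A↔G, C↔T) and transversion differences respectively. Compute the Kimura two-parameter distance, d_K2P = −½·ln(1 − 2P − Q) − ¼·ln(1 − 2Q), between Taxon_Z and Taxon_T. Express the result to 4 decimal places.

0.3884

Mismatches occur at site 2 (G/T, transversion), site 9 (G/T, transversion), site 13 (A/T, transversion), site 18 (T/G, transversion), site 19 (G/A, transition), site 20 (G/A, transition), site 21 (C/T, transition), site 31 (C/G, transversion), site 32 (A/T, transversion), site 33 (A/C, transversion).
Of the 10 differences, 3 transitions and 7 transversions over 33 sites: P = 3/33 = 0.090909, Q = 7/33 = 0.212121.
d = −0.5·ln(0.606061) − 0.25·ln(0.575758) = −0.5·(-0.500775) − 0.25·(-0.552068) = 0.3884.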